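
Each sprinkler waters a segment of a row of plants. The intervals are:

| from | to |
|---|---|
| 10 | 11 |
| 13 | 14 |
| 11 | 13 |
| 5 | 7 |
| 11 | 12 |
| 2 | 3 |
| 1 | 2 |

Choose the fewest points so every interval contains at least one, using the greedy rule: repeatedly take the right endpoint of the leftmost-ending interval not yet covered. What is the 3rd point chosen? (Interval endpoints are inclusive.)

By right end: [1,2]  [2,3]  [5,7]  [10,11]  [11,12]  [11,13]  [13,14]
[1,2] uncovered → point at 2; [5,7] uncovered → point at 7; [10,11] uncovered → point at 11; [13,14] uncovered → point at 14.
Points: 2, 7, 11, 14 (4 total).

11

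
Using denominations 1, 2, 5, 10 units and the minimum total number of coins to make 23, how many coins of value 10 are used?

23 = 2×10 + 1×2 + 1×1
Count of 10: 2

2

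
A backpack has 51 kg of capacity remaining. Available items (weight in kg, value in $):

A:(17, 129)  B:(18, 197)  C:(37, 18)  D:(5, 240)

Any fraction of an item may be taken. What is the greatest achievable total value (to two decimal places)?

571.35

Sort by value per unit weight and fill in that order.
Order: D (240/5=48.00) > B (197/18=10.94) > A (129/17=7.59) > C (18/37=0.49)
Fill: take D (5 @ 240) → take B (18 @ 197) → take A (17 @ 129) → take 11/37 of C → 5.35; 51/51 used.
Total value = 571.35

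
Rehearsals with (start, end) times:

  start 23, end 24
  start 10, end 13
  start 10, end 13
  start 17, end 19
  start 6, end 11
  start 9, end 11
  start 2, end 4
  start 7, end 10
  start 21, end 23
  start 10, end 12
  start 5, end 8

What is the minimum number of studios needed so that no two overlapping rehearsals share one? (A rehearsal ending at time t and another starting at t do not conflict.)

5

starts: [2, 5, 6, 7, 9, 10, 10, 10, 17, 21, 23]
ends:   [4, 8, 10, 11, 11, 12, 13, 13, 19, 23, 24]
s2→1 e4→0 s5→1 s6→2 s7→3 e8→2 s9→3 e10→2 s10→3 s10→4 s10→5  — peak 5.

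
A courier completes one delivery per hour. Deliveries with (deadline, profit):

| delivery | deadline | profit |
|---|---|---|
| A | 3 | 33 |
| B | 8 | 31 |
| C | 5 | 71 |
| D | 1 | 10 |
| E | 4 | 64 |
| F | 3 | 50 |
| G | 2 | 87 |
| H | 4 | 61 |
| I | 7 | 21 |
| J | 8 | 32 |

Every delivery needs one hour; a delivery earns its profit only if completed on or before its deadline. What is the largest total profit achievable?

Take jobs in profit order; each goes to the latest open slot no later than its deadline.
By profit: G(d2,87), C(d5,71), E(d4,64), H(d4,61), F(d3,50), A(d3,33), J(d8,32), B(d8,31), I(d7,21), D(d1,10)
G→slot 2; C→slot 5; E→slot 4; H→slot 3; F→slot 1; A skipped; J→slot 8; B→slot 7; I→slot 6; D skipped.
Profit = 50 + 87 + 61 + 64 + 71 + 21 + 31 + 32 = 417

417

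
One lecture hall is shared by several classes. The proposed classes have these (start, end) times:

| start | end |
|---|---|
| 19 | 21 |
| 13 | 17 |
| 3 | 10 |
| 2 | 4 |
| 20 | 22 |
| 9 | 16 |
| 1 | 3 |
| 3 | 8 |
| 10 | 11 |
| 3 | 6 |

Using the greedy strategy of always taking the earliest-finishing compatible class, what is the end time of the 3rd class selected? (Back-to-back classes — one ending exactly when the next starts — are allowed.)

11

Greedy by earliest finish: after sorting by end time, pick each interval compatible with the last pick.
Sorted by end: (1,3)  (2,4)  (3,6)  (3,8)  (3,10)  (10,11)  (9,16)  (13,17)  (19,21)  (20,22)
take (1,3); take (3,6); take (10,11); take (13,17); take (19,21).
Selected: (1,3) (3,6) (10,11) (13,17) (19,21)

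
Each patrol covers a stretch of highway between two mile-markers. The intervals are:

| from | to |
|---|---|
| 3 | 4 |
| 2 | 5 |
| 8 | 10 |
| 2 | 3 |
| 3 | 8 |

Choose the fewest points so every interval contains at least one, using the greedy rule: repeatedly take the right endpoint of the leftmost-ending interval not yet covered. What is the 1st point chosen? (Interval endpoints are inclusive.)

Process intervals by earliest right end; each time one isn't hit yet, stab at its right endpoint.
Sorted: [2,3] [3,4] [2,5] [3,8] [8,10]
{[2,3],[3,4],[2,5],[3,8]} hit by 3; {[8,10]} hit by 10.
Points: 3, 10 (2 total).

3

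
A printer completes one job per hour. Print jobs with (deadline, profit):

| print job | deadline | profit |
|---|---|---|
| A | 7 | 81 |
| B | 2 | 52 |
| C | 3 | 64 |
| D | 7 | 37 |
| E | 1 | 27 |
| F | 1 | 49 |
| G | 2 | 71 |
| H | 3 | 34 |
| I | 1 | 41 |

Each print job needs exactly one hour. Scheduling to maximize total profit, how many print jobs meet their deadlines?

5

Sort by profit descending; place each in the latest free slot ≤ its deadline.
By profit: A(d7,81), G(d2,71), C(d3,64), B(d2,52), F(d1,49), I(d1,41), D(d7,37), H(d3,34), E(d1,27)
A→slot 7; G→slot 2; C→slot 3; B→slot 1; F skipped; I skipped; D→slot 6; H skipped; E skipped.
5 of 9 scheduled.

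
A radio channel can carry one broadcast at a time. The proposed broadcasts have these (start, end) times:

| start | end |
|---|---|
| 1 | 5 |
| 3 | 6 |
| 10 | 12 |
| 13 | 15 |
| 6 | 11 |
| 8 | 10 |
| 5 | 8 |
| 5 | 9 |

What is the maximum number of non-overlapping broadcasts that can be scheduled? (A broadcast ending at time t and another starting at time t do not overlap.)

Sorted by end: (1,5)  (3,6)  (5,8)  (5,9)  (8,10)  (6,11)  (10,12)  (13,15)
take (1,5); take (5,8); take (8,10); take (10,12); take (13,15).
Selected 5 broadcasts.

5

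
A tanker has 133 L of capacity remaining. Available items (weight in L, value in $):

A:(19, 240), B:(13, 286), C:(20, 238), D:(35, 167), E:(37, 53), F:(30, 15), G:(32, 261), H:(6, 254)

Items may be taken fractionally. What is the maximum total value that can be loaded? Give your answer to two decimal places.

Ratios (sorted): H 42.33, B 22.00, A 12.63, C 11.90, G 8.16, D 4.77, E 1.43, F 0.50
take H (6 @ 254); take B (13 @ 286); take A (19 @ 240); take C (20 @ 238); take G (32 @ 261); take D (35 @ 167); take 8/37 of E → 11.46. Capacity used 133/133.
Total value = 1457.46

1457.46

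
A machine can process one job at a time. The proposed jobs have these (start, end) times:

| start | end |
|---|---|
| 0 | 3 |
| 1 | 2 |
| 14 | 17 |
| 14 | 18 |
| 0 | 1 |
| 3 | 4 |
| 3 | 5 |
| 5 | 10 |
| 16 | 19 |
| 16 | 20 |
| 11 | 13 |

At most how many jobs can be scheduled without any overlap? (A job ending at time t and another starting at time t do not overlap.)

By end time: (0,1), (1,2), (0,3), (3,4), (3,5), (5,10), (11,13), (14,17), (14,18), (16,19), (16,20).
Pick (0,1); next start ≥ 1 → (1,2); next start ≥ 2 → (3,4); next start ≥ 4 → (5,10); next start ≥ 10 → (11,13); next start ≥ 13 → (14,17).
Selected 6 jobs.

6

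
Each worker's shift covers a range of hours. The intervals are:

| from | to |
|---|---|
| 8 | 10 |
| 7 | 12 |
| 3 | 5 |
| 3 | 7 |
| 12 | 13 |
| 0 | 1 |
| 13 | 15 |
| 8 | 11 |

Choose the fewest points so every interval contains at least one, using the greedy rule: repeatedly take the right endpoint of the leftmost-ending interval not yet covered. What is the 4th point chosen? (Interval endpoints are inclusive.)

Sort by right endpoint; whenever an interval is uncovered, place a point at its right end.
Sorted: [0,1] [3,5] [3,7] [8,10] [8,11] [7,12] [12,13] [13,15]
{[0,1]} hit by 1; {[3,5],[3,7]} hit by 5; {[8,10],[8,11],[7,12]} hit by 10; {[12,13],[13,15]} hit by 13.
Points: 1, 5, 10, 13 (4 total).

13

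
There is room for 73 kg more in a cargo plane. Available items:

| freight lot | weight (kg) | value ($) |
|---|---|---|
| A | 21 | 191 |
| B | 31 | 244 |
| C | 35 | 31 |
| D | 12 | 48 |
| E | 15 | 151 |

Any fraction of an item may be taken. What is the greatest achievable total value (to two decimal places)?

610.00

Sort by value per unit weight and fill in that order.
Ratios (sorted): E 10.07, A 9.10, B 7.87, D 4.00, C 0.89
take E (15 @ 151); take A (21 @ 191); take B (31 @ 244); take 6/12 of D → 24.00. Capacity used 73/73.
Total value = 610.00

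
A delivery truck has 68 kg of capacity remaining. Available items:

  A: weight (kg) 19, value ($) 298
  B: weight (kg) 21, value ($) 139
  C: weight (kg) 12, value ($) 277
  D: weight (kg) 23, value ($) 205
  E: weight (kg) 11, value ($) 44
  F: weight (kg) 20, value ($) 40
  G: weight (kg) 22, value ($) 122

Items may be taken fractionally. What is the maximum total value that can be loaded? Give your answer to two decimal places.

Greedy by value/weight ratio, highest first.
Ratios (sorted): C 23.08, A 15.68, D 8.91, B 6.62, G 5.55, E 4.00, F 2.00
take C (12 @ 277); take A (19 @ 298); take D (23 @ 205); take 14/21 of B → 92.67. Capacity used 68/68.
Total value = 872.67

872.67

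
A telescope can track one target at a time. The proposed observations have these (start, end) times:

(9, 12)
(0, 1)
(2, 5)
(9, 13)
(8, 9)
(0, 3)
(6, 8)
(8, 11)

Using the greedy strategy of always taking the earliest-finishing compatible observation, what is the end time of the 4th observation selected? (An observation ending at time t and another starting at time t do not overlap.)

Order by finish time; keep every interval that doesn't clash with the previous kept one.
By end time: (0,1), (0,3), (2,5), (6,8), (8,9), (8,11), (9,12), (9,13).
Pick (0,1); next start ≥ 1 → (2,5); next start ≥ 5 → (6,8); next start ≥ 8 → (8,9); next start ≥ 9 → (9,12).
Selected: (0,1) (2,5) (6,8) (8,9) (9,12)

9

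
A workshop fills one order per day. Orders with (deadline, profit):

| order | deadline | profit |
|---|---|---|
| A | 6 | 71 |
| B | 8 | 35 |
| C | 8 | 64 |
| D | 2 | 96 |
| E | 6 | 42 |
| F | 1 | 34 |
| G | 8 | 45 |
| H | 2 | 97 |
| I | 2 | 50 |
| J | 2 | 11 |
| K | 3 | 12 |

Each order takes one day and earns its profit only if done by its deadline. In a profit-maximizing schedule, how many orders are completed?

8

Sort by profit descending; place each in the latest free slot ≤ its deadline.
Profit order: H=97 D=96 A=71 C=64 I=50 G=45 E=42 B=35 F=34 K=12 J=11
Assign: H→slot 2, D→slot 1, A→slot 6, C→slot 8, I skipped, G→slot 7, E→slot 5, B→slot 4, F skipped, K→slot 3, J skipped.
Slots: [1:D] [2:H] [3:K] [4:B] [5:E] [6:A] [7:G] [8:C]
8 of 11 scheduled.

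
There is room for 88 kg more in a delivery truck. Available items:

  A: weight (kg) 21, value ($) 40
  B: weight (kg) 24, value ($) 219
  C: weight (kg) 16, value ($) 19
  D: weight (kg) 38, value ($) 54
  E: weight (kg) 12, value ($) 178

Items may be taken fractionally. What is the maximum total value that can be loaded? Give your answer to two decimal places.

Sort by value per unit weight and fill in that order.
Ratios (sorted): E 14.83, B 9.12, A 1.90, D 1.42, C 1.19
take E (12 @ 178); take B (24 @ 219); take A (21 @ 40); take 31/38 of D → 44.05. Capacity used 88/88.
Total value = 481.05

481.05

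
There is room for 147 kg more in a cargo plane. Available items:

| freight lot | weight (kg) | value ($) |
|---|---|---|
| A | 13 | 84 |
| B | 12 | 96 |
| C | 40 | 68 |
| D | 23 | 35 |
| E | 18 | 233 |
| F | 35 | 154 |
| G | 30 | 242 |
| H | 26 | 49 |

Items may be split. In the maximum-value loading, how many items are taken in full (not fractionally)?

6

Greedy by value/weight ratio, highest first.
Order: E (233/18=12.94) > G (242/30=8.07) > B (96/12=8.00) > A (84/13=6.46) > F (154/35=4.40) > H (49/26=1.88) > C (68/40=1.70) > D (35/23=1.52)
Fill: take E (18 @ 233) → take G (30 @ 242) → take B (12 @ 96) → take A (13 @ 84) → take F (35 @ 154) → take H (26 @ 49) → take 13/40 of C → 22.10; 147/147 used.
6 item(s) taken whole; one partial (take 13/40 of C).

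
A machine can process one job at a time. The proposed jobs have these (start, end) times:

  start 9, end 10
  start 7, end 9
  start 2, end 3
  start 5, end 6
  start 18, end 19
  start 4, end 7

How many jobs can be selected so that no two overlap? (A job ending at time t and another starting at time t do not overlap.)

Sort by end time and greedily take each interval whose start is ≥ the last chosen end.
Sorted by end: (2,3)  (5,6)  (4,7)  (7,9)  (9,10)  (18,19)
take (2,3); take (5,6); take (7,9); take (9,10); take (18,19).
Selected 5 jobs.

5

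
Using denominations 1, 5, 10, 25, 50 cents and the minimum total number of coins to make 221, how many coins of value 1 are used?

221 − 4×50→21 − 2×10→1 − 1×1→0
Count of 1: 1

1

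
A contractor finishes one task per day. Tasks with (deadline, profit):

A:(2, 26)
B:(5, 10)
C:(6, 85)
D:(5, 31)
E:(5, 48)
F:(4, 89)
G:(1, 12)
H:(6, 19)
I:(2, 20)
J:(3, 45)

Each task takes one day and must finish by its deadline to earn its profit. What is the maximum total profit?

Profit order: F=89 C=85 E=48 J=45 D=31 A=26 I=20 H=19 G=12 B=10
Assign: F→slot 4, C→slot 6, E→slot 5, J→slot 3, D→slot 2, A→slot 1, I skipped, H skipped, G skipped, B skipped.
Slots: [1:A] [2:D] [3:J] [4:F] [5:E] [6:C]
Profit = 26 + 31 + 45 + 89 + 48 + 85 = 324

324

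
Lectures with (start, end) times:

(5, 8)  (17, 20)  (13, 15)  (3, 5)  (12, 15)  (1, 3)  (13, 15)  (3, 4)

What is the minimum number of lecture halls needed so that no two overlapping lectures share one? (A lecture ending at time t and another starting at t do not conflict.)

3

starts: [1, 3, 3, 5, 12, 13, 13, 17]
ends:   [3, 4, 5, 8, 15, 15, 15, 20]
s1→1 e3→0 s3→1 s3→2 e4→1 e5→0 s5→1 e8→0 s12→1 s13→2 s13→3  — peak 3.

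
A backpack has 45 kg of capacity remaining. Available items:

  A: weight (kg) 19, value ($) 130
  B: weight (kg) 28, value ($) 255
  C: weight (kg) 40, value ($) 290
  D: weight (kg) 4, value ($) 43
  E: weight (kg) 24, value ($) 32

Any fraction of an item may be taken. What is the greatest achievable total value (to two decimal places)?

Ratios (sorted): D 10.75, B 9.11, C 7.25, A 6.84, E 1.33
take D (4 @ 43); take B (28 @ 255); take 13/40 of C → 94.25. Capacity used 45/45.
Total value = 392.25

392.25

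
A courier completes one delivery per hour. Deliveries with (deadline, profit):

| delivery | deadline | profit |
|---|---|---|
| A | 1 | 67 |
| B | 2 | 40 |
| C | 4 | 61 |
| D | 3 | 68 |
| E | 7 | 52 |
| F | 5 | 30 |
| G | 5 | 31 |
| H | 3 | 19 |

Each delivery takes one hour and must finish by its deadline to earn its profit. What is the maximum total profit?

Take jobs in profit order; each goes to the latest open slot no later than its deadline.
Profit order: D=68 A=67 C=61 E=52 B=40 G=31 F=30 H=19
Assign: D→slot 3, A→slot 1, C→slot 4, E→slot 7, B→slot 2, G→slot 5, F skipped, H skipped.
Slots: [1:A] [2:B] [3:D] [4:C] [5:G] [7:E]
Profit = 67 + 40 + 68 + 61 + 31 + 52 = 319

319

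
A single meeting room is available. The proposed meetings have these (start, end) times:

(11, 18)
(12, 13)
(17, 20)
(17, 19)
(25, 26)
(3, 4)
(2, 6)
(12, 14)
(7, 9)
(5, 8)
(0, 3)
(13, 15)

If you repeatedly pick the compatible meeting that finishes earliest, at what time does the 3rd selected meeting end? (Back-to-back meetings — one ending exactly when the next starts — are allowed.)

8

Greedy by earliest finish: after sorting by end time, pick each interval compatible with the last pick.
By end time: (0,3), (3,4), (2,6), (5,8), (7,9), (12,13), (12,14), (13,15), (11,18), (17,19), (17,20), (25,26).
Pick (0,3); next start ≥ 3 → (3,4); next start ≥ 4 → (5,8); next start ≥ 8 → (12,13); next start ≥ 13 → (13,15); next start ≥ 15 → (17,19); next start ≥ 19 → (25,26).
Selected: (0,3) (3,4) (5,8) (12,13) (13,15) (17,19) (25,26)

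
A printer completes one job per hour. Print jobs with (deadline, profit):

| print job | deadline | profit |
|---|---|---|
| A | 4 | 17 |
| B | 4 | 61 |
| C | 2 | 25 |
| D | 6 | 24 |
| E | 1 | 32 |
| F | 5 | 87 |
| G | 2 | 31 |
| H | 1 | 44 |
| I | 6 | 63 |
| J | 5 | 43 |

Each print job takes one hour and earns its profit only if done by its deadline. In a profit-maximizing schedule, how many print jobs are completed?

6

Take jobs in profit order; each goes to the latest open slot no later than its deadline.
By profit: F(d5,87), I(d6,63), B(d4,61), H(d1,44), J(d5,43), E(d1,32), G(d2,31), C(d2,25), D(d6,24), A(d4,17)
F→slot 5; I→slot 6; B→slot 4; H→slot 1; J→slot 3; E skipped; G→slot 2; C skipped; D skipped; A skipped.
6 of 10 scheduled.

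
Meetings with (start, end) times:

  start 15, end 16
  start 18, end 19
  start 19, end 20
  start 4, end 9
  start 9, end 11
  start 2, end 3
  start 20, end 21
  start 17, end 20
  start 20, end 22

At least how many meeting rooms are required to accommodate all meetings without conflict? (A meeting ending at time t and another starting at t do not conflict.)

Events (time:±→running): 2:+→1 3:-→0 4:+→1 9:-→0 9:+→1 11:-→0 15:+→1 16:-→0 17:+→1 18:+→2 … peak 2.

2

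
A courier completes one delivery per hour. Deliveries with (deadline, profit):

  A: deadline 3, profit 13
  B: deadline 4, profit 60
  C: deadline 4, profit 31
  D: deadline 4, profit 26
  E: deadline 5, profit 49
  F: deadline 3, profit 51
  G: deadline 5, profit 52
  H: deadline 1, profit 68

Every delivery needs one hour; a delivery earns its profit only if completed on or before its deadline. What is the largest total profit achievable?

Profit order: H=68 B=60 G=52 F=51 E=49 C=31 D=26 A=13
Assign: H→slot 1, B→slot 4, G→slot 5, F→slot 3, E→slot 2, C skipped, D skipped, A skipped.
Slots: [1:H] [2:E] [3:F] [4:B] [5:G]
Profit = 68 + 49 + 51 + 60 + 52 = 280

280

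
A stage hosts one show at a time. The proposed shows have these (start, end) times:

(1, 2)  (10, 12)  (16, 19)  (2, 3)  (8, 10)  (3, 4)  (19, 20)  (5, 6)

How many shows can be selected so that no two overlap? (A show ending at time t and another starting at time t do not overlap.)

By end time: (1,2), (2,3), (3,4), (5,6), (8,10), (10,12), (16,19), (19,20).
Pick (1,2); next start ≥ 2 → (2,3); next start ≥ 3 → (3,4); next start ≥ 4 → (5,6); next start ≥ 6 → (8,10); next start ≥ 10 → (10,12); next start ≥ 12 → (16,19); next start ≥ 19 → (19,20).
Selected 8 shows.

8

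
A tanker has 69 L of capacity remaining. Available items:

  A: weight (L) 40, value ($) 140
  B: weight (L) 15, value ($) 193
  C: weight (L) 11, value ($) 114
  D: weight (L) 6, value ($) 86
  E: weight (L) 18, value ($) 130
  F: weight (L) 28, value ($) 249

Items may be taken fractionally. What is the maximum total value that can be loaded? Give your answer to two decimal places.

707.00

Sort by value per unit weight and fill in that order.
Order: D (86/6=14.33) > B (193/15=12.87) > C (114/11=10.36) > F (249/28=8.89) > E (130/18=7.22) > A (140/40=3.50)
Fill: take D (6 @ 86) → take B (15 @ 193) → take C (11 @ 114) → take F (28 @ 249) → take 9/18 of E → 65.00; 69/69 used.
Total value = 707.00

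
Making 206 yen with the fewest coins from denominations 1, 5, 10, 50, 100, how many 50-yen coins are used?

0

206 = 2×100 + 1×5 + 1×1
Count of 50: 0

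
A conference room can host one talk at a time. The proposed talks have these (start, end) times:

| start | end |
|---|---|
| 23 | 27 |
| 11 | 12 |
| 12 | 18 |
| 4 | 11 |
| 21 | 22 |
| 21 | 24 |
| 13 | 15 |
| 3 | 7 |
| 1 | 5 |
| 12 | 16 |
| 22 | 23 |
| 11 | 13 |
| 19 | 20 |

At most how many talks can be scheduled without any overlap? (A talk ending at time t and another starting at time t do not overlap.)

Greedy by earliest finish: after sorting by end time, pick each interval compatible with the last pick.
Sorted by end: (1,5)  (3,7)  (4,11)  (11,12)  (11,13)  (13,15)  (12,16)  (12,18)  (19,20)  (21,22)  (22,23)  (21,24)  (23,27)
take (1,5); take (11,12); take (13,15); skip (12,16); skip (12,18); take (19,20); take (21,22); take (22,23); take (23,27).
Selected 7 talks.

7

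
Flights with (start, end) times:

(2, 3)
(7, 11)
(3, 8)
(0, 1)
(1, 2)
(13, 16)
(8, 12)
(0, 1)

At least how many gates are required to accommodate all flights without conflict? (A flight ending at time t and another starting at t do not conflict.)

starts: [0, 0, 1, 2, 3, 7, 8, 13]
ends:   [1, 1, 2, 3, 8, 11, 12, 16]
s0→1 s0→2  — peak 2.

2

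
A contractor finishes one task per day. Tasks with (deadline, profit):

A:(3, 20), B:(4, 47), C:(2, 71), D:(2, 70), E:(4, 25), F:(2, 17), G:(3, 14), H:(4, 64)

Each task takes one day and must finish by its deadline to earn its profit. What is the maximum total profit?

Sort by profit descending; place each in the latest free slot ≤ its deadline.
Profit order: C=71 D=70 H=64 B=47 E=25 A=20 F=17 G=14
Assign: C→slot 2, D→slot 1, H→slot 4, B→slot 3, E skipped, A skipped, F skipped, G skipped.
Slots: [1:D] [2:C] [3:B] [4:H]
Profit = 70 + 71 + 47 + 64 = 252

252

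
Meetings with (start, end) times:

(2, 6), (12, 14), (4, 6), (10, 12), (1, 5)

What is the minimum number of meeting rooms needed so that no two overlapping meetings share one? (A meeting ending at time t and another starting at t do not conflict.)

3

Count concurrent intervals with a sweep; the peak is the room count.
Events (time:±→running): 1:+→1 2:+→2 4:+→3 … peak 3.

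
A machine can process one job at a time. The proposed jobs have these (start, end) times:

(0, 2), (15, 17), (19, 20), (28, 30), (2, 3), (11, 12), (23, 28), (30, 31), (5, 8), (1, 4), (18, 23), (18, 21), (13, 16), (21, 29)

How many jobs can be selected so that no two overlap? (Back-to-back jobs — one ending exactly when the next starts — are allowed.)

Sorted by end: (0,2)  (2,3)  (1,4)  (5,8)  (11,12)  (13,16)  (15,17)  (19,20)  (18,21)  (18,23)  (23,28)  (21,29)  (28,30)  (30,31)
take (0,2); take (2,3); skip (1,4); take (5,8); take (11,12); take (13,16); skip (15,17); take (19,20); take (23,28); skip (21,29); take (28,30); take (30,31).
Selected 9 jobs.

9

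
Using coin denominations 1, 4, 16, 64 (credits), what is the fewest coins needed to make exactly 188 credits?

188 − 2×64→60 − 3×16→12 − 3×4→0
Total coins = 2 + 3 + 3 = 8

8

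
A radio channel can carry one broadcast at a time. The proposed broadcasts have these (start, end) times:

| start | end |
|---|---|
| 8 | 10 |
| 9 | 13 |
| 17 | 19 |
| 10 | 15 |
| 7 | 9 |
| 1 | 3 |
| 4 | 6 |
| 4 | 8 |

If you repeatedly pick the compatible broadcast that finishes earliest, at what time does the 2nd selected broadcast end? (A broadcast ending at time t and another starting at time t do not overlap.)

6

Greedy by earliest finish: after sorting by end time, pick each interval compatible with the last pick.
By end time: (1,3), (4,6), (4,8), (7,9), (8,10), (9,13), (10,15), (17,19).
Pick (1,3); next start ≥ 3 → (4,6); next start ≥ 6 → (7,9); next start ≥ 9 → (9,13); next start ≥ 13 → (17,19).
Selected: (1,3) (4,6) (7,9) (9,13) (17,19)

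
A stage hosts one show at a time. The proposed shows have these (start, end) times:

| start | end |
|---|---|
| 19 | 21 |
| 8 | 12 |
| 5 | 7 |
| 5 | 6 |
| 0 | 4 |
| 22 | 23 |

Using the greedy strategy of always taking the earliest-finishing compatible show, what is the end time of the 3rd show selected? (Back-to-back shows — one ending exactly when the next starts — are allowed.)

12

Sorted by end: (0,4)  (5,6)  (5,7)  (8,12)  (19,21)  (22,23)
take (0,4); take (5,6); take (8,12); take (19,21); take (22,23).
Selected: (0,4) (5,6) (8,12) (19,21) (22,23)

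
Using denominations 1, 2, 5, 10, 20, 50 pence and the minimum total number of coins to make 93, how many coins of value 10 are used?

0

93 = 1×50 + 2×20 + 1×2 + 1×1
Count of 10: 0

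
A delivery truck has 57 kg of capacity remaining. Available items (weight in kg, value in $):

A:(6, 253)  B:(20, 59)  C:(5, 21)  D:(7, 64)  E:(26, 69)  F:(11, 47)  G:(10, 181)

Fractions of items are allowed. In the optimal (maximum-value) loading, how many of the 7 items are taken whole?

5

Greedy by value/weight ratio, highest first.
Order: A (253/6=42.17) > G (181/10=18.10) > D (64/7=9.14) > F (47/11=4.27) > C (21/5=4.20) > B (59/20=2.95) > E (69/26=2.65)
Fill: take A (6 @ 253) → take G (10 @ 181) → take D (7 @ 64) → take F (11 @ 47) → take C (5 @ 21) → take 18/20 of B → 53.10; 57/57 used.
5 item(s) taken whole; one partial (take 18/20 of B).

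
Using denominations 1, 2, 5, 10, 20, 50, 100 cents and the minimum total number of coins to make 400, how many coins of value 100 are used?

Use the largest denomination that fits, subtract, and repeat.
400 = 4×100
Count of 100: 4

4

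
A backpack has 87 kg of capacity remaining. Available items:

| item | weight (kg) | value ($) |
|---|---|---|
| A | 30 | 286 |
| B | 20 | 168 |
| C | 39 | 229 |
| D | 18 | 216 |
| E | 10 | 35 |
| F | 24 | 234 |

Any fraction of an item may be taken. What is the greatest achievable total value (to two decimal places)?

Sort by value per unit weight and fill in that order.
Ratios (sorted): D 12.00, F 9.75, A 9.53, B 8.40, C 5.87, E 3.50
take D (18 @ 216); take F (24 @ 234); take A (30 @ 286); take 15/20 of B → 126.00. Capacity used 87/87.
Total value = 862.00

862.00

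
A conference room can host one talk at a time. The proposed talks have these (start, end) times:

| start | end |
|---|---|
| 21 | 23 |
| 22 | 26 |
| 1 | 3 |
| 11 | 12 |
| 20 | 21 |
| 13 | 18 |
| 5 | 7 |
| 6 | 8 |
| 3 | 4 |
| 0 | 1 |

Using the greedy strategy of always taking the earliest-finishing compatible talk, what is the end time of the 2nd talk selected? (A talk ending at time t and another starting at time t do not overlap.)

3

Greedy by earliest finish: after sorting by end time, pick each interval compatible with the last pick.
By end time: (0,1), (1,3), (3,4), (5,7), (6,8), (11,12), (13,18), (20,21), (21,23), (22,26).
Pick (0,1); next start ≥ 1 → (1,3); next start ≥ 3 → (3,4); next start ≥ 4 → (5,7); next start ≥ 7 → (11,12); next start ≥ 12 → (13,18); next start ≥ 18 → (20,21); next start ≥ 21 → (21,23).
Selected: (0,1) (1,3) (3,4) (5,7) (11,12) (13,18) (20,21) (21,23)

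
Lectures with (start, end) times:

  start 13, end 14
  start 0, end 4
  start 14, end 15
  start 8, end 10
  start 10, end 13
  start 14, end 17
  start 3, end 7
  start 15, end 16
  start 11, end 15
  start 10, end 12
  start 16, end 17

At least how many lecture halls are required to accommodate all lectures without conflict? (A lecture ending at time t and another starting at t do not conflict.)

Count concurrent intervals with a sweep; the peak is the room count.
Events (time:±→running): 0:+→1 3:+→2 4:-→1 7:-→0 8:+→1 10:-→0 10:+→1 10:+→2 11:+→3 … peak 3.

3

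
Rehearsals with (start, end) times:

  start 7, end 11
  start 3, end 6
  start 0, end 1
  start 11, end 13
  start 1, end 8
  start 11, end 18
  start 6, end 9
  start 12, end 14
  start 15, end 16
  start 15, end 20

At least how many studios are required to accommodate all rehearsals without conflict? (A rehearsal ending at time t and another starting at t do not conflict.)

3

Events (time:±→running): 0:+→1 1:-→0 1:+→1 3:+→2 6:-→1 6:+→2 7:+→3 … peak 3.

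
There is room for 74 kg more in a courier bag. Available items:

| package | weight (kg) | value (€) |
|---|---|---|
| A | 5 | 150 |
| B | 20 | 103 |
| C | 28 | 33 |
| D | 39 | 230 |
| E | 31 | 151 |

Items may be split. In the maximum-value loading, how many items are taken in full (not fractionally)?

3

Order: A (150/5=30.00) > D (230/39=5.90) > B (103/20=5.15) > E (151/31=4.87) > C (33/28=1.18)
Fill: take A (5 @ 150) → take D (39 @ 230) → take B (20 @ 103) → take 10/31 of E → 48.71; 74/74 used.
3 item(s) taken whole; one partial (take 10/31 of E).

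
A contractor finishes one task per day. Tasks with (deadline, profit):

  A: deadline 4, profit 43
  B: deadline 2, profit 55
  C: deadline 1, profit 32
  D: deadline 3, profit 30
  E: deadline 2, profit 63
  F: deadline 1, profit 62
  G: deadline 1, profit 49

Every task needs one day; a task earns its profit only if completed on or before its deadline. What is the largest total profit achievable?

Sort by profit descending; place each in the latest free slot ≤ its deadline.
By profit: E(d2,63), F(d1,62), B(d2,55), G(d1,49), A(d4,43), C(d1,32), D(d3,30)
E→slot 2; F→slot 1; B skipped; G skipped; A→slot 4; C skipped; D→slot 3.
Profit = 62 + 63 + 30 + 43 = 198

198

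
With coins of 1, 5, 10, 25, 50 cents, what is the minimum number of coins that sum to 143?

8

Greedy: take as many of the largest coin as possible, then repeat with the remainder.
143 − 2×50→43 − 1×25→18 − 1×10→8 − 1×5→3 − 3×1→0
Total coins = 2 + 1 + 1 + 1 + 3 = 8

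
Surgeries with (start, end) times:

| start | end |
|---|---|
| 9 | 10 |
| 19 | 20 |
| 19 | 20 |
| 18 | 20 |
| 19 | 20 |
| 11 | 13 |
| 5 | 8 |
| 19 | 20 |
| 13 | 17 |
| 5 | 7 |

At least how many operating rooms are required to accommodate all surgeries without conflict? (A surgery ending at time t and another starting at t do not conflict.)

The answer is the maximum number of intervals overlapping at any instant.
Events (time:±→running): 5:+→1 5:+→2 7:-→1 8:-→0 9:+→1 10:-→0 11:+→1 13:-→0 13:+→1 17:-→0 18:+→1 19:+→2 19:+→3 19:+→4 19:+→5 … peak 5.

5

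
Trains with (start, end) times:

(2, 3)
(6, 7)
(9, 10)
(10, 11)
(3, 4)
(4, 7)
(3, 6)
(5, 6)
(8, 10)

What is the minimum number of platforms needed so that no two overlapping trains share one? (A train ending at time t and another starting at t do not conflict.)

starts: [2, 3, 3, 4, 5, 6, 8, 9, 10]
ends:   [3, 4, 6, 6, 7, 7, 10, 10, 11]
s2→1 e3→0 s3→1 s3→2 e4→1 s4→2 s5→3  — peak 3.

3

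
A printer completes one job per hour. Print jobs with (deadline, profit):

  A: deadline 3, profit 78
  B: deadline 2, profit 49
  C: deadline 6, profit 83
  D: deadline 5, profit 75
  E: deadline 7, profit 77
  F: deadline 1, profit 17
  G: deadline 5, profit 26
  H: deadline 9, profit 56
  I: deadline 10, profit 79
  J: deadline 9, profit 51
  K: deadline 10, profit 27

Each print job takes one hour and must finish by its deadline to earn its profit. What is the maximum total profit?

Sort by profit descending; place each in the latest free slot ≤ its deadline.
Profit order: C=83 I=79 A=78 E=77 D=75 H=56 J=51 B=49 K=27 G=26 F=17
Assign: C→slot 6, I→slot 10, A→slot 3, E→slot 7, D→slot 5, H→slot 9, J→slot 8, B→slot 2, K→slot 4, G→slot 1, F skipped.
Slots: [1:G] [2:B] [3:A] [4:K] [5:D] [6:C] [7:E] [8:J] [9:H] [10:I]
Profit = 26 + 49 + 78 + 27 + 75 + 83 + 77 + 51 + 56 + 79 = 601

601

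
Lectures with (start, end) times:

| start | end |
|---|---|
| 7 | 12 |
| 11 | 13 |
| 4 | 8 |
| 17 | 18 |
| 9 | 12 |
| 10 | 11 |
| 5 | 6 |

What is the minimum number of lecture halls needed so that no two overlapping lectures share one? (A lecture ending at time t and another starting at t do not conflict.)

3

The answer is the maximum number of intervals overlapping at any instant.
starts: [4, 5, 7, 9, 10, 11, 17]
ends:   [6, 8, 11, 12, 12, 13, 18]
s4→1 s5→2 e6→1 s7→2 e8→1 s9→2 s10→3  — peak 3.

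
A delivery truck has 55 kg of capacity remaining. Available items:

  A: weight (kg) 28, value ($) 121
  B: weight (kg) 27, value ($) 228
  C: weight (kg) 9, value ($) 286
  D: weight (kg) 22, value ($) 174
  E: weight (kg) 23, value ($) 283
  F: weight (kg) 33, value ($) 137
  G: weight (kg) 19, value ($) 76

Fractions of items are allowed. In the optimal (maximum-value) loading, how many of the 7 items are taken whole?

2

Greedy by value/weight ratio, highest first.
Ratios (sorted): C 31.78, E 12.30, B 8.44, D 7.91, A 4.32, F 4.15, G 4.00
take C (9 @ 286); take E (23 @ 283); take 23/27 of B → 194.22. Capacity used 55/55.
2 item(s) taken whole; one partial (take 23/27 of B).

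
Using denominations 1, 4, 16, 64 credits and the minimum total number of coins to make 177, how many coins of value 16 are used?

177 − 2×64→49 − 3×16→1 − 1×1→0
Count of 16: 3

3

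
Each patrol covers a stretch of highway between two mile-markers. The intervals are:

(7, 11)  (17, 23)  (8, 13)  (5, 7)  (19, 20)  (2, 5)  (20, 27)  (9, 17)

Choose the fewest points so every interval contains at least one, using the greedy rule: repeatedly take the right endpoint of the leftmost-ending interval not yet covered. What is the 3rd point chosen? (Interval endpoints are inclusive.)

Process intervals by earliest right end; each time one isn't hit yet, stab at its right endpoint.
Sorted: [2,5] [5,7] [7,11] [8,13] [9,17] [19,20] [17,23] [20,27]
{[2,5],[5,7]} hit by 5; {[7,11],[8,13],[9,17]} hit by 11; {[19,20],[17,23],[20,27]} hit by 20.
Points: 5, 11, 20 (3 total).

20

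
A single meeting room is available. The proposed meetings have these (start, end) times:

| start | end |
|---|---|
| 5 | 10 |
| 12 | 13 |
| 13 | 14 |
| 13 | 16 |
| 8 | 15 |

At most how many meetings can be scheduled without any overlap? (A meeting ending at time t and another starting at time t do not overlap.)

Greedy by earliest finish: after sorting by end time, pick each interval compatible with the last pick.
By end time: (5,10), (12,13), (13,14), (8,15), (13,16).
Pick (5,10); next start ≥ 10 → (12,13); next start ≥ 13 → (13,14).
Selected 3 meetings.

3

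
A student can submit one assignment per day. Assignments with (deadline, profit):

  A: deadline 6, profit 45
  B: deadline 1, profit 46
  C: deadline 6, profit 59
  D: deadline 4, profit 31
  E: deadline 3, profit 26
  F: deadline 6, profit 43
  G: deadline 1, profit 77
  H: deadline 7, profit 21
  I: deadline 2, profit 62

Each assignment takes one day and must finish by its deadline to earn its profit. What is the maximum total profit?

Sort by profit descending; place each in the latest free slot ≤ its deadline.
By profit: G(d1,77), I(d2,62), C(d6,59), B(d1,46), A(d6,45), F(d6,43), D(d4,31), E(d3,26), H(d7,21)
G→slot 1; I→slot 2; C→slot 6; B skipped; A→slot 5; F→slot 4; D→slot 3; E skipped; H→slot 7.
Profit = 77 + 62 + 31 + 43 + 45 + 59 + 21 = 338

338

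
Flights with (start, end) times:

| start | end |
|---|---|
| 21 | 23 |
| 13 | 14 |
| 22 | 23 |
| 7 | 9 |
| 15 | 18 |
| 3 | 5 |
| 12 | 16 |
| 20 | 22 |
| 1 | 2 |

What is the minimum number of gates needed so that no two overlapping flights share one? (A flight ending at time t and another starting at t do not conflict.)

2

starts: [1, 3, 7, 12, 13, 15, 20, 21, 22]
ends:   [2, 5, 9, 14, 16, 18, 22, 23, 23]
s1→1 e2→0 s3→1 e5→0 s7→1 e9→0 s12→1 s13→2  — peak 2.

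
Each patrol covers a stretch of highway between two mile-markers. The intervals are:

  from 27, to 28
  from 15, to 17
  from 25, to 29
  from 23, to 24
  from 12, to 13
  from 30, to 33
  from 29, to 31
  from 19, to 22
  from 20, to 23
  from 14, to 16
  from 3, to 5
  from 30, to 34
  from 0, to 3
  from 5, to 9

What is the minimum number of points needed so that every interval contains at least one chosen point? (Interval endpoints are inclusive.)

Sorted: [0,3] [3,5] [5,9] [12,13] [14,16] [15,17] [19,22] [20,23] [23,24] [27,28] [25,29] [29,31] [30,33] [30,34]
{[0,3],[3,5]} hit by 3; {[5,9]} hit by 9; {[12,13]} hit by 13; {[14,16],[15,17]} hit by 16; {[19,22],[20,23]} hit by 22; {[23,24]} hit by 24; {[27,28],[25,29]} hit by 28; {[29,31],[30,33],[30,34]} hit by 31.
Points: 3, 9, 13, 16, 22, 24, 28, 31 (8 total).

8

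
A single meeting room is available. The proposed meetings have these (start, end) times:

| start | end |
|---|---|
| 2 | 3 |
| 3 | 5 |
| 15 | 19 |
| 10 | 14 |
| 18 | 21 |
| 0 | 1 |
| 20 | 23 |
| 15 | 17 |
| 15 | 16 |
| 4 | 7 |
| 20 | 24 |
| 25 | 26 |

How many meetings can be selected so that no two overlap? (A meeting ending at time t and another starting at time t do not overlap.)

7

Sorted by end: (0,1)  (2,3)  (3,5)  (4,7)  (10,14)  (15,16)  (15,17)  (15,19)  (18,21)  (20,23)  (20,24)  (25,26)
take (0,1); take (2,3); take (3,5); take (10,14); take (15,16); take (18,21); skip (20,23); take (25,26).
Selected 7 meetings.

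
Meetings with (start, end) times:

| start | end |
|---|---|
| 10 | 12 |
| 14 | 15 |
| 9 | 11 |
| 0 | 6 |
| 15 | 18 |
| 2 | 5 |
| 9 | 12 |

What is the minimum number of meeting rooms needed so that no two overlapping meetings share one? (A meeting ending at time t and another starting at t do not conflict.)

Count concurrent intervals with a sweep; the peak is the room count.
Events (time:±→running): 0:+→1 2:+→2 5:-→1 6:-→0 9:+→1 9:+→2 10:+→3 … peak 3.

3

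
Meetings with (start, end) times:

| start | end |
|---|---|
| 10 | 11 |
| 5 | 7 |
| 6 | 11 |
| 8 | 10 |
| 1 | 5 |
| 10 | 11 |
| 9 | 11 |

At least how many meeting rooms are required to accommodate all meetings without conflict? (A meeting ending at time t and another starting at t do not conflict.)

4

Count concurrent intervals with a sweep; the peak is the room count.
starts: [1, 5, 6, 8, 9, 10, 10]
ends:   [5, 7, 10, 11, 11, 11, 11]
s1→1 e5→0 s5→1 s6→2 e7→1 s8→2 s9→3 e10→2 s10→3 s10→4  — peak 4.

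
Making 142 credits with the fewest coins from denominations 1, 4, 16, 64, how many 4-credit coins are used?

Greedy: take as many of the largest coin as possible, then repeat with the remainder.
142 − 2×64→14 − 3×4→2 − 2×1→0
Count of 4: 3

3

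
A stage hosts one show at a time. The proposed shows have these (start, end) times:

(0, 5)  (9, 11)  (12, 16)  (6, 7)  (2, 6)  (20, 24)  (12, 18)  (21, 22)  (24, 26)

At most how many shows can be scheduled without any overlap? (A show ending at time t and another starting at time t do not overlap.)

Greedy by earliest finish: after sorting by end time, pick each interval compatible with the last pick.
Sorted by end: (0,5)  (2,6)  (6,7)  (9,11)  (12,16)  (12,18)  (21,22)  (20,24)  (24,26)
take (0,5); take (6,7); take (9,11); take (12,16); skip (12,18); take (21,22); take (24,26).
Selected 6 shows.

6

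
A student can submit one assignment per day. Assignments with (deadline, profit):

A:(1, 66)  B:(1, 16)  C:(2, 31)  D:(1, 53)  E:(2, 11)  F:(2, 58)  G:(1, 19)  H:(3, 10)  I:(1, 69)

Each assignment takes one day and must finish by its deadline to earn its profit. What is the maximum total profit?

Take jobs in profit order; each goes to the latest open slot no later than its deadline.
By profit: I(d1,69), A(d1,66), F(d2,58), D(d1,53), C(d2,31), G(d1,19), B(d1,16), E(d2,11), H(d3,10)
I→slot 1; A skipped; F→slot 2; D skipped; C skipped; G skipped; B skipped; E skipped; H→slot 3.
Profit = 69 + 58 + 10 = 137

137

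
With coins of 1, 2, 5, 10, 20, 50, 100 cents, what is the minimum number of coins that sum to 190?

190 − 1×100→90 − 1×50→40 − 2×20→0
Total coins = 1 + 1 + 2 = 4

4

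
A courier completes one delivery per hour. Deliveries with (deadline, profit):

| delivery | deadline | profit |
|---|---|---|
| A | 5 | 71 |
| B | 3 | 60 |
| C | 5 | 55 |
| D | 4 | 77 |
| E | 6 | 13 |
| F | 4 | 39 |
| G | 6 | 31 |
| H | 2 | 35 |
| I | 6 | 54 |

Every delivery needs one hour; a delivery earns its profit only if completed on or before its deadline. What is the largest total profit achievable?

Take jobs in profit order; each goes to the latest open slot no later than its deadline.
Profit order: D=77 A=71 B=60 C=55 I=54 F=39 H=35 G=31 E=13
Assign: D→slot 4, A→slot 5, B→slot 3, C→slot 2, I→slot 6, F→slot 1, H skipped, G skipped, E skipped.
Slots: [1:F] [2:C] [3:B] [4:D] [5:A] [6:I]
Profit = 39 + 55 + 60 + 77 + 71 + 54 = 356

356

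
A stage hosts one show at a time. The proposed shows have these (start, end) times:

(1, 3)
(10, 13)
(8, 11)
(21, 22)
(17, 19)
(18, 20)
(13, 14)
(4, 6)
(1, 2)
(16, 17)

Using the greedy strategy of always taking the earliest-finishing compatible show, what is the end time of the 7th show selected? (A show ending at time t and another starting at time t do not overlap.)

Sorted by end: (1,2)  (1,3)  (4,6)  (8,11)  (10,13)  (13,14)  (16,17)  (17,19)  (18,20)  (21,22)
take (1,2); take (4,6); take (8,11); take (13,14); take (16,17); take (17,19); take (21,22).
Selected: (1,2) (4,6) (8,11) (13,14) (16,17) (17,19) (21,22)

22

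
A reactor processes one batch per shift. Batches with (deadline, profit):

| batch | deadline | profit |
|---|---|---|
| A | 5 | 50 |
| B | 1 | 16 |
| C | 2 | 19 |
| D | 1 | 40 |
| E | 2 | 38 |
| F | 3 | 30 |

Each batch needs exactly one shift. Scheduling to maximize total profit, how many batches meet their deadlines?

Profit order: A=50 D=40 E=38 F=30 C=19 B=16
Assign: A→slot 5, D→slot 1, E→slot 2, F→slot 3, C skipped, B skipped.
Slots: [1:D] [2:E] [3:F] [5:A]
4 of 6 scheduled.

4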